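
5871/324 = 18+13/108 ≈ 18.12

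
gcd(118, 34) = 2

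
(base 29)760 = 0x17ad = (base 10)6061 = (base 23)bac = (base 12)3611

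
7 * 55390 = 387730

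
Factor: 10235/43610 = 2^(-1) * 7^(-2) * 23^1 = 23/98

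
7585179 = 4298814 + 3286365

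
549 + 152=701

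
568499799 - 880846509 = -312346710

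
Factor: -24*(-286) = 2^4*3^1*11^1*13^1 = 6864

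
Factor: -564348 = -1 * 2^2 * 3^1 * 131^1 * 359^1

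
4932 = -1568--6500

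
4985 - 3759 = 1226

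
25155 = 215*117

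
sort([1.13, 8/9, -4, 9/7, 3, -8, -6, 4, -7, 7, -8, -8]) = [-8, -8, -8, -7, -6, -4, 8/9, 1.13, 9/7, 3, 4, 7]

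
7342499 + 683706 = 8026205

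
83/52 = 1 + 31/52 ≈ 1.60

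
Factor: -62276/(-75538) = 2^1*179^(-1)*211^(-1)*15569^1 = 31138/37769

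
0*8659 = 0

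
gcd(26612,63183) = 1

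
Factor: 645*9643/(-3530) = -1*2^(-1)*3^1*43^1*353^(-1)*9643^1 = -1243947/706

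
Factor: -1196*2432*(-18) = 2^10*3^2*13^1*19^1*23^1 = 52356096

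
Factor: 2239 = 2239^1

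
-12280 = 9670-21950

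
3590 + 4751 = 8341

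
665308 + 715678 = 1380986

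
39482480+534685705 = 574168185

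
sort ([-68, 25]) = [-68, 25]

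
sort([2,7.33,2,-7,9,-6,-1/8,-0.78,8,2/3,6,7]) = [-7,-6,-0.78,-1/8,2/3,2,2,6,7,7.33,8,9]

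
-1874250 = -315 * 5950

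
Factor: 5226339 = 3^1*523^1*3331^1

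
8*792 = 6336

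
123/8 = 15 + 3/8≈15.38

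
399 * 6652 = 2654148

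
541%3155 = 541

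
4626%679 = 552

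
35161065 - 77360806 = -42199741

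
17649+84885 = 102534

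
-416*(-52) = 21632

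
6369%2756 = 857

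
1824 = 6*304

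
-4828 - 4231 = -9059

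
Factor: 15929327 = 15929327^1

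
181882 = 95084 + 86798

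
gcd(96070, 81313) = 1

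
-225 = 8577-8802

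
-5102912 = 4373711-9476623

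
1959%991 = 968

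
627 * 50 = 31350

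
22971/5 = 4594 + 1/5 = 4594.20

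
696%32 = 24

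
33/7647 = 11/2549 ≈ 0.00432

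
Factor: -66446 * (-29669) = 2^1 * 29669^1 * 33223^1 = 1971386374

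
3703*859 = 3180877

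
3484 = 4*871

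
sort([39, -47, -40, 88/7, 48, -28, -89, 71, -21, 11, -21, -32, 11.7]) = [-89, -47, -40, -32, -28, -21, -21, 11, 11.7, 88/7, 39, 48, 71]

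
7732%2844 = 2044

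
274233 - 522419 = -248186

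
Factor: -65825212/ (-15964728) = 2^ (-1)*3^ (-1)*13^ (-1)*113^1*137^1*1063^1*51169^ (-1) = 16456303/3991182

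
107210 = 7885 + 99325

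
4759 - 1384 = 3375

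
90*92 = 8280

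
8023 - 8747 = -724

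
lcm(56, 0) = 0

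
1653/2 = 826+1/2 = 826.50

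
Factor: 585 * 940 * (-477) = -1 * 2^2 * 3^4 * 5^2 * 13^1 * 47^1 * 53^1 = -262302300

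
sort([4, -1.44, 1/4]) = [-1.44, 1/4, 4]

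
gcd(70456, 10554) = 2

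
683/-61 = -11 - 12/61 ≈ -11.20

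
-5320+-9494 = -14814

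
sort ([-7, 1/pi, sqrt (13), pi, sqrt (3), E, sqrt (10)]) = [-7, 1/pi, sqrt (3), E, pi, sqrt (10), sqrt (13)]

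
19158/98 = 195 + 24/49 ≈ 195.49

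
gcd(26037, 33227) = 1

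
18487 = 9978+8509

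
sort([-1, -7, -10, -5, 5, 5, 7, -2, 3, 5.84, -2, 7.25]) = [-10, -7, -5, -2, -2, -1, 3, 5, 5, 5.84, 7, 7.25]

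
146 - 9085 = -8939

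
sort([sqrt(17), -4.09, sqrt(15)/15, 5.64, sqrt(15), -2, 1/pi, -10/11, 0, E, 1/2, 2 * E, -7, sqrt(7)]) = [-7, -4.09, -2, -10/11, 0, sqrt(15)/15, 1/pi, 1/2, sqrt(7), E, sqrt(15), sqrt(17), 2 * E, 5.64]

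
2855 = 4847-1992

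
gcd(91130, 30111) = 1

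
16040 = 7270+8770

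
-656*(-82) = 53792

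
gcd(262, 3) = 1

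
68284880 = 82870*824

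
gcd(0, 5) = 5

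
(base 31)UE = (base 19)2BD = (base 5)12234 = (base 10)944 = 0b1110110000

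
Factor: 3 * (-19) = -1 * 3^1 * 19^1 = -57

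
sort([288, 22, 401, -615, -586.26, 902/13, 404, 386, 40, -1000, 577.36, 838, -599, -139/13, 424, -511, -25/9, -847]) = [-1000, -847, -615, -599, -586.26, -511, -139/13, -25/9, 22, 40, 902/13, 288, 386, 401, 404, 424, 577.36, 838]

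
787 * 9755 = 7677185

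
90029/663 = 135 + 524/663 ≈ 135.79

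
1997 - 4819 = -2822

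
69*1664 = 114816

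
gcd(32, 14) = 2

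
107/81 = 1 + 26/81 ≈ 1.32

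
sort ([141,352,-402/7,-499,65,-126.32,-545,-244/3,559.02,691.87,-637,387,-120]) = [-637,-545,-499,-126.32,-120,-244/3,-402/7,65,141,352,387,559.02,691.87]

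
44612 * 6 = 267672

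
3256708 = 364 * 8947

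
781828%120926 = 56272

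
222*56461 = 12534342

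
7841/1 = 7841 = 7841.00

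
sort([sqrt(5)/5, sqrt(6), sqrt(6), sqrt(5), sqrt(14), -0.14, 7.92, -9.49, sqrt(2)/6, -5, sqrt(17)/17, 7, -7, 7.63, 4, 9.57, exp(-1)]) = [-9.49, -7, -5, -0.14, sqrt(2)/6, sqrt(17)/17, exp(-1), sqrt(5)/5, sqrt(5), sqrt(6), sqrt(6), sqrt(14), 4, 7, 7.63, 7.92, 9.57]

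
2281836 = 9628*237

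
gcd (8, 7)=1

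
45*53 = 2385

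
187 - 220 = -33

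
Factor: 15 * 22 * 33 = 2^1 * 3^2 * 5^1 * 11^2 = 10890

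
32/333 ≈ 0.0961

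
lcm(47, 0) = 0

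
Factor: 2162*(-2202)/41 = -1*2^2*3^1*23^1*41^(-1)*47^1*367^1 = -4760724/41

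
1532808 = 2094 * 732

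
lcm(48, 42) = 336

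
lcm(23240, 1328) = 46480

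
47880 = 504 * 95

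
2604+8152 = 10756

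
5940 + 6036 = 11976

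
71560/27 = 2650+10/27 ≈ 2650.37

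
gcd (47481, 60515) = 931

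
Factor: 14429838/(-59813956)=-1 * 2^(-1) * 3^1 * 193^1 * 733^1 * 879617^(-1)=-424407/1759234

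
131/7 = 18 + 5/7 ≈ 18.71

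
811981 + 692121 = 1504102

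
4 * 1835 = 7340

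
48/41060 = 12/10265 ≈ 0.00117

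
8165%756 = 605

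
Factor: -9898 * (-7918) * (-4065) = -1 * 2^2 * 3^1 * 5^1 * 7^2 * 37^1 * 101^1 * 107^1 * 271^1 = -318583659660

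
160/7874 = 80/3937 ≈ 0.0203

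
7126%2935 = 1256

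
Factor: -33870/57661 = -1 * 2^1 * 3^1 * 5^1 * 23^(-2) * 109^(-1) * 1129^1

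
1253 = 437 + 816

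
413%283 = 130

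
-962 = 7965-8927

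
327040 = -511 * (-640)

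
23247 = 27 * 861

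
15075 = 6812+8263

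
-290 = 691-981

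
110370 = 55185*2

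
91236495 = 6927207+84309288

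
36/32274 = 2/1793 ≈ 0.00112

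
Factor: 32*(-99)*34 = -1*2^6*3^2*11^1*17^1 = -107712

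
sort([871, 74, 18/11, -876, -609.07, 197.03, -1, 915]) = [-876, -609.07, -1, 18/11, 74, 197.03, 871, 915]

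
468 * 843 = 394524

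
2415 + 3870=6285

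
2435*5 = 12175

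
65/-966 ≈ -0.0673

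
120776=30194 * 4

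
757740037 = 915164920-157424883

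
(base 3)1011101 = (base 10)847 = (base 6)3531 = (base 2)1101001111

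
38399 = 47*817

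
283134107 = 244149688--38984419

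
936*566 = 529776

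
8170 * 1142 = 9330140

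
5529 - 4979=550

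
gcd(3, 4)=1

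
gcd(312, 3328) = 104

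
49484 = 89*556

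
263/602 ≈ 0.437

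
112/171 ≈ 0.655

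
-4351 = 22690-27041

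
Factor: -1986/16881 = -1*2^1*17^(-1) = -2/17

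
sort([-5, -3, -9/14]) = [-5, -3, -9/14]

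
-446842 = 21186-468028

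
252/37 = 6 + 30/37 ≈ 6.81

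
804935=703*1145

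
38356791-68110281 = -29753490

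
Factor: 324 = 2^2 * 3^4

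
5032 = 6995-1963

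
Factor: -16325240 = -1*2^3*5^1*408131^1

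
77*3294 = 253638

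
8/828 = 2/207 ≈ 0.00966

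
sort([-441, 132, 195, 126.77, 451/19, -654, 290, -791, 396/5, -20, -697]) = [-791, -697, -654, -441, -20, 451/19, 396/5, 126.77, 132, 195, 290]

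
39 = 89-50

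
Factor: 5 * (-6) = -1 * 2^1 * 3^1 * 5^1 = -30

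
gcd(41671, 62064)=1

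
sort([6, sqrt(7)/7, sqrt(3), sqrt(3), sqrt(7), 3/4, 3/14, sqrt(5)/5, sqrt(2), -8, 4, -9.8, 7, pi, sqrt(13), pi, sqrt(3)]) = [-9.8, -8, 3/14, sqrt(7)/7, sqrt(5)/5, 3/4, sqrt(2), sqrt(3), sqrt(3), sqrt(3), sqrt(7), pi, pi, sqrt(13), 4, 6, 7]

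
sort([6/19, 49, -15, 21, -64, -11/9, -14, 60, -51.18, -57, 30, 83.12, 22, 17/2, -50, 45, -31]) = [-64, -57, -51.18, -50, -31, -15, -14, -11/9, 6/19, 17/2, 21, 22, 30, 45, 49, 60, 83.12]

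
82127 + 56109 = 138236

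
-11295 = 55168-66463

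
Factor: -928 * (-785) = 2^5 * 5^1 * 29^1 * 157^1 = 728480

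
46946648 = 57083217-10136569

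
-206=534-740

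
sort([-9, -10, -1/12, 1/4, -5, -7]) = [-10, -9, -7, -5, -1/12, 1/4]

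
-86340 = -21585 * 4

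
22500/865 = 26 + 2/173 ≈ 26.01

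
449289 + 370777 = 820066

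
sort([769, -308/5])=[-308/5, 769]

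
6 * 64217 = 385302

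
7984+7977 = 15961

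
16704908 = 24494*682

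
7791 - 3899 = 3892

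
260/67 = 3 + 59/67 ≈ 3.88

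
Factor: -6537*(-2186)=2^1*3^1*1093^1*2179^1=14289882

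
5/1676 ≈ 0.00298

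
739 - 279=460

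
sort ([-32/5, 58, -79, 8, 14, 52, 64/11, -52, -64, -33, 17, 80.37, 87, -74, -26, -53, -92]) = [-92, -79, -74, -64, -53, -52, -33, -26, -32/5, 64/11, 8, 14, 17, 52, 58, 80.37, 87]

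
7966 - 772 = 7194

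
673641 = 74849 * 9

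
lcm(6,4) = 12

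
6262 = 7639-1377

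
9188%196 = 172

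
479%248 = 231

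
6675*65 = 433875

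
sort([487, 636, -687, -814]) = [-814, -687, 487, 636]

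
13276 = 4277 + 8999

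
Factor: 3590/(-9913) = -1*2^1*5^1*23^(-1)*359^1*431^(-1)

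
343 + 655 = 998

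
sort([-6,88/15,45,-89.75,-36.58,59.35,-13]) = [-89.75,-36.58,-13,-6,88/15,45,59.35]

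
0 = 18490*0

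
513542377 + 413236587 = 926778964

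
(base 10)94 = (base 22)46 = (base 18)54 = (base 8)136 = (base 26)3g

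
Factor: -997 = -1*997^1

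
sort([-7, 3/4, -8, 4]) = [-8, -7, 3/4, 4]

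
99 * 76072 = 7531128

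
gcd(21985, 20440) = 5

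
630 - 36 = 594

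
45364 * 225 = 10206900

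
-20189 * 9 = -181701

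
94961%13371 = 1364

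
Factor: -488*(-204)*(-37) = -1*2^5*3^1*17^1*37^1*61^1 = -3683424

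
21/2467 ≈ 0.00851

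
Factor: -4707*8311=-1*3^2*523^1*8311^1=-39119877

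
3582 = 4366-784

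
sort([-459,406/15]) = [-459,406/15]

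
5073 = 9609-4536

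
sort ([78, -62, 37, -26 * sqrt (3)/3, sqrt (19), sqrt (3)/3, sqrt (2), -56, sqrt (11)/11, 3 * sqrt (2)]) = [-62, -56, -26 * sqrt (3)/3, sqrt (11)/11, sqrt (3)/3, sqrt (2), 3 * sqrt (2), sqrt (19), 37, 78]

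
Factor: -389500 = -1 * 2^2 * 5^3 * 19^1 * 41^1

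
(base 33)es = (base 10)490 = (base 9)604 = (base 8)752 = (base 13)2b9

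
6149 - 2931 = 3218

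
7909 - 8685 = -776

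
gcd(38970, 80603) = 1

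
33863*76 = 2573588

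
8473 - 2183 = 6290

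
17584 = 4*4396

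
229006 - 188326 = 40680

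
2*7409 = 14818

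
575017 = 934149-359132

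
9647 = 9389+258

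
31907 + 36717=68624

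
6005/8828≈0.680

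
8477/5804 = 1 + 2673/5804 ≈ 1.46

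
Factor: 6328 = 2^3 * 7^1 * 113^1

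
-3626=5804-9430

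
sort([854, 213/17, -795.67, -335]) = [-795.67, -335, 213/17, 854]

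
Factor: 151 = 151^1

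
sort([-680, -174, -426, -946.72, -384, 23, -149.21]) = [-946.72, -680, -426, -384, -174, -149.21, 23]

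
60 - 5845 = -5785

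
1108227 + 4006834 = 5115061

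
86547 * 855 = 73997685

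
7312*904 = 6610048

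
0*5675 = 0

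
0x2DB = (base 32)MR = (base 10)731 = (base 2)1011011011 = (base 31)NI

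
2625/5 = 525 = 525.00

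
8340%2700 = 240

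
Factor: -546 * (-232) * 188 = 2^6 * 3^1 * 7^1 * 13^1 * 29^1 * 47^1 = 23814336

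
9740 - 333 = 9407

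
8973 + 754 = 9727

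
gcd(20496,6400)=16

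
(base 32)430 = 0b1000001100000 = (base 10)4192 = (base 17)e8a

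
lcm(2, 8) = 8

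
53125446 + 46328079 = 99453525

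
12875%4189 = 308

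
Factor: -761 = -1*761^1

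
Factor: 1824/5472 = 3^ (-1) = 1/3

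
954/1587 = 318/529 ≈ 0.601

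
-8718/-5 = 1743 + 3/5 = 1743.60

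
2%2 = 0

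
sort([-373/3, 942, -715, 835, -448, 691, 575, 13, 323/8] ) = [-715, -448, -373/3, 13, 323/8, 575, 691, 835, 942] 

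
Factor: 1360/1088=2^(-2) * 5^1=5/4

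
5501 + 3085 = 8586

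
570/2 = 285 = 285.00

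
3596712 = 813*4424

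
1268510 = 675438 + 593072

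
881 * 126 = 111006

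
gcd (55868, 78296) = 4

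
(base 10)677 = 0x2a5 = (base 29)na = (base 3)221002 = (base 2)1010100101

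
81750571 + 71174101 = 152924672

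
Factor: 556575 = 3^1*5^2*41^1*181^1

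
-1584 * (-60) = 95040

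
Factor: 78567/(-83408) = -1*2^(-4)*3^1*13^(-1)*401^(-1)*26189^1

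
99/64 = 1 + 35/64 ≈ 1.55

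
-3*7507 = -22521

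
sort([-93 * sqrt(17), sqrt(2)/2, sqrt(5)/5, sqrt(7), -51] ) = [-93 * sqrt(17), -51, sqrt(5)/5, sqrt(2)/2, sqrt(7)] 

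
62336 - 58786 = 3550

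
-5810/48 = -2905/24 ≈ -121.04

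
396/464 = 99/116 ≈ 0.853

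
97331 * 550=53532050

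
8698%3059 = 2580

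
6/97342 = 3/48671 ≈ 0.0000616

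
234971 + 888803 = 1123774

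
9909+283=10192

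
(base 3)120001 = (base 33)ca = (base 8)626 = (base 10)406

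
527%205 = 117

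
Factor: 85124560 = 2^4*5^1*19^1*56003^1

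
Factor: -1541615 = -1 * 5^1 * 308323^1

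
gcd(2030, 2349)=29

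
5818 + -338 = 5480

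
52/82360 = 13/20590 ≈ 0.000631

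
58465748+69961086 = 128426834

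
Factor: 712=2^3 * 89^1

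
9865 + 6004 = 15869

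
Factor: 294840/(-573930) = -1 * 2^2 * 3^2 * 13^1 * 911^(-1) = -468/911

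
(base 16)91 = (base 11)122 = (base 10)145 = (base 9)171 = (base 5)1040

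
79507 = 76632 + 2875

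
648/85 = 7 + 53/85 ≈ 7.62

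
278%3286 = 278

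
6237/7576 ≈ 0.823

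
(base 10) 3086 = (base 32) 30e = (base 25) 4nb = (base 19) 8a8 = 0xc0e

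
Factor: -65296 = -1 * 2^4 * 7^1 * 11^1 * 53^1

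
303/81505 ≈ 0.00372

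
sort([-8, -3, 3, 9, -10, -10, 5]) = [-10, -10, -8, -3, 3, 5, 9]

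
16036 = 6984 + 9052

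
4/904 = 1/226 ≈ 0.00442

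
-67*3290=-220430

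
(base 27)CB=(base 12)23B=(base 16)14F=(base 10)335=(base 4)11033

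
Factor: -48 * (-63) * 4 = 2^6 * 3^3 * 7^1 = 12096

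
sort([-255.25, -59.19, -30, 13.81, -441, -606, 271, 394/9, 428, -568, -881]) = [-881, -606, -568, -441, -255.25, -59.19, -30, 13.81, 394/9, 271, 428]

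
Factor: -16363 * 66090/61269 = -1 * 2^1 * 5^1 * 13^(-1) * 1571^(-1) * 2203^1 * 16363^1 = -360476890/20423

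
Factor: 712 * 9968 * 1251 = 2^7 * 3^2 * 7^1 * 89^2 * 139^1 = 8878617216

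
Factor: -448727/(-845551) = 7^(-1) * 199^(-1) * 607^(-1) * 448727^1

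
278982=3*92994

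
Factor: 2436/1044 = 3^(-1)*7^1 = 7/3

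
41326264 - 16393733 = 24932531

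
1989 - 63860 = -61871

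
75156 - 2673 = 72483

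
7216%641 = 165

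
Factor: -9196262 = -1 * 2^1 * 137^1 * 33563^1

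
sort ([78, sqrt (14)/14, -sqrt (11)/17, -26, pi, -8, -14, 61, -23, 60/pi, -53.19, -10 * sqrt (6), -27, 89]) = [-53.19, -27, -26, -10 * sqrt (6), -23, -14, -8, -sqrt (11)/17, sqrt (14)/14, pi, 60/pi, 61, 78, 89]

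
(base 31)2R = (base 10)89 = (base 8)131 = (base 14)65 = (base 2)1011001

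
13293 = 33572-20279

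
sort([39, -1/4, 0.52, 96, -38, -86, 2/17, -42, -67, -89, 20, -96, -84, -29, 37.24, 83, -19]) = [-96, -89, -86, -84, -67, -42, -38, -29, -19, -1/4, 2/17, 0.52, 20, 37.24, 39, 83, 96]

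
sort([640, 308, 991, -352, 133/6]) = [-352, 133/6, 308, 640, 991]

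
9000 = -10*(-900)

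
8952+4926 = 13878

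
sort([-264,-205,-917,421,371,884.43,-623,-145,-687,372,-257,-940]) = [-940,-917,-687,-623,-264,-257,-205,-145,371,372,421,884.43]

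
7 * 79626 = 557382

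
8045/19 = 423 + 8/19 ≈ 423.42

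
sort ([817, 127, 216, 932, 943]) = [127, 216, 817, 932, 943]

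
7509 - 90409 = -82900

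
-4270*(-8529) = 36418830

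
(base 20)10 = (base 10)20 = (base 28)k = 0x14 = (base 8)24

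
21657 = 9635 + 12022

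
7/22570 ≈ 0.000310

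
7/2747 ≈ 0.00255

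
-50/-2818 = 25/1409 ≈ 0.0177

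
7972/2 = 3986 = 3986.00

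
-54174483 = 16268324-70442807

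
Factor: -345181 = -1*345181^1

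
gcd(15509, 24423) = 1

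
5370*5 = 26850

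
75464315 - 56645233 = 18819082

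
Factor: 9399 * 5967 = 3^4 * 13^2 * 17^1 * 241^1 = 56083833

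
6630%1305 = 105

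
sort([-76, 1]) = [-76, 1]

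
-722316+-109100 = -831416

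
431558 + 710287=1141845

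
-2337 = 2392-4729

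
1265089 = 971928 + 293161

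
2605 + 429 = 3034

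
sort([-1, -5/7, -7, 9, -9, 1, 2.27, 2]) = [-9, -7, -1, -5/7, 1, 2, 2.27, 9]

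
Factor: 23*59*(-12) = -1*2^2*3^1*23^1*59^1 = -16284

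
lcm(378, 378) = 378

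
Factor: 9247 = 7^1*1321^1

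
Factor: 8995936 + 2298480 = 2^4*7^1*31^1*3253^1 = 11294416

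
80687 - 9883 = 70804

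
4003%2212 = 1791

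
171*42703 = 7302213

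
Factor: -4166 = -1*2^1*2083^1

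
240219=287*837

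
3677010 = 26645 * 138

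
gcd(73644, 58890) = 6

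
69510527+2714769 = 72225296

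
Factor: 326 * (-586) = -1 * 2^2 * 163^1 * 293^1 = -191036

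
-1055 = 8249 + -9304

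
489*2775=1356975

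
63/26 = 2 + 11/26 ≈ 2.42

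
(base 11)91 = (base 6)244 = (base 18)5a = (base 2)1100100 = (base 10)100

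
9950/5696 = 4975/2848 ≈ 1.75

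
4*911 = 3644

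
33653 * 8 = 269224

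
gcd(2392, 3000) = 8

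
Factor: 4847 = 37^1*131^1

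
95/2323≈0.0409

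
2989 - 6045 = -3056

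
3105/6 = 1035/2 = 517.50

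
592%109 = 47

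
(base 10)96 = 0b1100000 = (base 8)140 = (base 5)341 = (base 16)60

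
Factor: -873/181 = -1 * 3^2 * 97^1 * 181^(-1)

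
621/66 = 9+9/22 ≈ 9.41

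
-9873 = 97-9970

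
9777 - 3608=6169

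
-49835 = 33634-83469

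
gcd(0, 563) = 563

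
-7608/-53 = 143 + 29/53 ≈ 143.55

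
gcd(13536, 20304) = 6768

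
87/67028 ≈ 0.00130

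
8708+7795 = 16503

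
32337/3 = 10779 = 10779.00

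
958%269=151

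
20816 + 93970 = 114786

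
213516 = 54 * 3954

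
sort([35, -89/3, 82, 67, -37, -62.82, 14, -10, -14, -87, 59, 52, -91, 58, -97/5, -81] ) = [-91, -87, -81, -62.82, -37, -89/3, -97/5, -14, -10, 14, 35, 52, 58, 59, 67, 82] 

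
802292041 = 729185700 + 73106341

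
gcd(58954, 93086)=14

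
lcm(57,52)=2964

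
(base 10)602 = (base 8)1132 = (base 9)738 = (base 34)ho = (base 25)o2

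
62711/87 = 720 + 71/87 ≈ 720.82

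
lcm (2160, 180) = 2160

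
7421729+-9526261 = -2104532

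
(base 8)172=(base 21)5h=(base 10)122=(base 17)73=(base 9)145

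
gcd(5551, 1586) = 793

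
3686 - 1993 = 1693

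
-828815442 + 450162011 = -378653431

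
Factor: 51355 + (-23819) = 2^4*1721^1 = 27536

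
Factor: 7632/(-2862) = -1*2^3*3^(-1) = -8/3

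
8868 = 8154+714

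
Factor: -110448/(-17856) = 2^(-2)*13^1*31^(-1)*59^1 = 767/124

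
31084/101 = 307 + 77/101 ≈ 307.76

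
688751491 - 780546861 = -91795370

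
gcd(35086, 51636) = 662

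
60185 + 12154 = 72339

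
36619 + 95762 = 132381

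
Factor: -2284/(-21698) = 2^1 * 19^(-1) = 2/19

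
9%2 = 1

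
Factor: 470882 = 2^1 * 235441^1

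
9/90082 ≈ 0.0000999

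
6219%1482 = 291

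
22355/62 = 360+35/62 ≈ 360.56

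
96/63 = 1 + 11/21≈1.52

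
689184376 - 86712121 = 602472255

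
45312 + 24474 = 69786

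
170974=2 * 85487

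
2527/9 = 280 + 7/9 ≈ 280.78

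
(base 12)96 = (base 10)114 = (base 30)3o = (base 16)72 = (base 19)60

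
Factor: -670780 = -1*2^2*5^1*11^1*3049^1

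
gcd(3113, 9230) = 1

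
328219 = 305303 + 22916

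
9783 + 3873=13656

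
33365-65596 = -32231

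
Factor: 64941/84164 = 2^(-2)*3^1*53^(-1)*397^(-1)*21647^1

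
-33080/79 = -418-58/79 ≈ -418.73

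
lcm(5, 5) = 5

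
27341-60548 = -33207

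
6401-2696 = 3705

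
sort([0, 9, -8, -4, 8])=[-8, -4, 0, 8, 9]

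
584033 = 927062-343029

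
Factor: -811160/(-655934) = 2^2*5^1*7^1*2897^1*327967^(-1) = 405580/327967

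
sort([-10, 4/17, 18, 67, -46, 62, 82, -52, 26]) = [-52, -46, -10, 4/17, 18, 26, 62, 67, 82]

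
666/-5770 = -333/2885 ≈ -0.115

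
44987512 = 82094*548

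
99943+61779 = 161722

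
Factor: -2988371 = -1 * 43^1 * 69497^1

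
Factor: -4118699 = -1*13^2*24371^1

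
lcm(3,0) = 0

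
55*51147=2813085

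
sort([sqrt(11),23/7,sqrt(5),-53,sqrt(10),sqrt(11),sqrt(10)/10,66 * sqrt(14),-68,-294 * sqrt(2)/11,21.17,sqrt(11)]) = [-68,-53,-294 * sqrt(2)/11,sqrt(10)/10,sqrt(5),sqrt(10),23/7,sqrt(11),sqrt(11),sqrt(11),21.17,66 * sqrt(14)]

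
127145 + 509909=637054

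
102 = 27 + 75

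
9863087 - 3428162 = 6434925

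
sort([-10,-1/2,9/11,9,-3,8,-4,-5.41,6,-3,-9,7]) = [-10,-9,-5.41,-4,-3,-3,-1/2,9/11,6,7,8,9]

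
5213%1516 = 665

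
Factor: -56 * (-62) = 2^4 * 7^1 * 31^1 = 3472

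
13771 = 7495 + 6276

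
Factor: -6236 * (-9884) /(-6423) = -1 * 2^4 * 3^(-1) * 7^1 * 353^1 * 1559^1 * 2141^(-1) = -61636624/6423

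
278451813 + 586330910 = 864782723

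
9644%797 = 80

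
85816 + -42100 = 43716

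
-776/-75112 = 97/9389 ≈ 0.0103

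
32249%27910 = 4339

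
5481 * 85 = 465885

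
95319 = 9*10591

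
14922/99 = 150 + 8/11 ≈ 150.73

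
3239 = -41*(-79)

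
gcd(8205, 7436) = 1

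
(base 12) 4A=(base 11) 53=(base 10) 58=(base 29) 20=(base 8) 72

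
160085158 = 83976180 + 76108978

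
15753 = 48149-32396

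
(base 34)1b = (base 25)1k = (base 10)45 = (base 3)1200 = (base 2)101101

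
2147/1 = 2147 = 2147.00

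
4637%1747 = 1143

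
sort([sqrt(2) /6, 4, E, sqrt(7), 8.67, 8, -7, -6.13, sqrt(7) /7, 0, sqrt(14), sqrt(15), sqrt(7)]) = [-7, -6.13, 0, sqrt(2) /6, sqrt(7) /7, sqrt(7), sqrt(7), E, sqrt(14), sqrt(15), 4, 8, 8.67]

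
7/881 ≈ 0.00795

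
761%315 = 131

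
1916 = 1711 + 205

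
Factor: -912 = -1*2^4*3^1*19^1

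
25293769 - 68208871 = -42915102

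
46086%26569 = 19517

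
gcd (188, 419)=1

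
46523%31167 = 15356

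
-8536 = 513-9049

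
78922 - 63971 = 14951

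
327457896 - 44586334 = 282871562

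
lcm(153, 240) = 12240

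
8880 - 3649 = 5231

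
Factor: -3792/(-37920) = 2^(-1)*5^(-1) = 1/10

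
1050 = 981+69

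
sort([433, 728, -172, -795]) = [-795, -172, 433, 728]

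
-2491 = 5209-7700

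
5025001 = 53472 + 4971529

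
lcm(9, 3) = 9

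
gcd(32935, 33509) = 7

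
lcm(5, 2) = 10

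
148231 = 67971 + 80260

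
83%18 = 11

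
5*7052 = 35260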